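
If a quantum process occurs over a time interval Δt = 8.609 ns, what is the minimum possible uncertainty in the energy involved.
38.228 neV

Using the energy-time uncertainty principle:
ΔEΔt ≥ ℏ/2

The minimum uncertainty in energy is:
ΔE_min = ℏ/(2Δt)
ΔE_min = (1.055e-34 J·s) / (2 × 8.609e-09 s)
ΔE_min = 6.125e-27 J = 38.228 neV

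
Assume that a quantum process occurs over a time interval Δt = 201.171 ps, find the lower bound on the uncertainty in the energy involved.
1.636 μeV

Using the energy-time uncertainty principle:
ΔEΔt ≥ ℏ/2

The minimum uncertainty in energy is:
ΔE_min = ℏ/(2Δt)
ΔE_min = (1.055e-34 J·s) / (2 × 2.012e-10 s)
ΔE_min = 2.621e-25 J = 1.636 μeV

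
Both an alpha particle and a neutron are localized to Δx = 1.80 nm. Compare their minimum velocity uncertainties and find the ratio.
The neutron has the larger minimum velocity uncertainty, by a ratio of 4.0.

For both particles, Δp_min = ℏ/(2Δx) = 2.929e-26 kg·m/s (same for both).

The velocity uncertainty is Δv = Δp/m:
- alpha particle: Δv = 2.929e-26 / 6.645e-27 = 4.409e+00 m/s = 4.409 m/s
- neutron: Δv = 2.929e-26 / 1.675e-27 = 1.749e+01 m/s = 17.490 m/s

Ratio: 1.749e+01 / 4.409e+00 = 4.0

The lighter particle has larger velocity uncertainty because Δv ∝ 1/m.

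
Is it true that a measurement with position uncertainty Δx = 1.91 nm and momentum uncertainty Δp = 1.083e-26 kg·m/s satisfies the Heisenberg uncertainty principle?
No, it violates the uncertainty principle (impossible measurement).

Calculate the product ΔxΔp:
ΔxΔp = (1.910e-09 m) × (1.083e-26 kg·m/s)
ΔxΔp = 2.069e-35 J·s

Compare to the minimum allowed value ℏ/2:
ℏ/2 = 5.273e-35 J·s

Since ΔxΔp = 2.069e-35 J·s < 5.273e-35 J·s = ℏ/2,
the measurement violates the uncertainty principle.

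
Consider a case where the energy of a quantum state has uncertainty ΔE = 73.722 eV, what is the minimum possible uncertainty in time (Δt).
4.464 as

Using the energy-time uncertainty principle:
ΔEΔt ≥ ℏ/2

The minimum uncertainty in time is:
Δt_min = ℏ/(2ΔE)
Δt_min = (1.055e-34 J·s) / (2 × 1.181e-17 J)
Δt_min = 4.464e-18 s = 4.464 as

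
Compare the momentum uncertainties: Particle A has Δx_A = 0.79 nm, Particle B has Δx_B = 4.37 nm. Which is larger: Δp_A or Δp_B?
Particle A has the larger minimum momentum uncertainty, by a factor of 5.53.

For each particle, the minimum momentum uncertainty is Δp_min = ℏ/(2Δx):

Particle A: Δp_A = ℏ/(2×7.900e-10 m) = 6.675e-26 kg·m/s
Particle B: Δp_B = ℏ/(2×4.370e-09 m) = 1.207e-26 kg·m/s

Ratio: Δp_A/Δp_B = 5.53

Since Δp_min ∝ 1/Δx, the particle with smaller position uncertainty (A) has larger momentum uncertainty.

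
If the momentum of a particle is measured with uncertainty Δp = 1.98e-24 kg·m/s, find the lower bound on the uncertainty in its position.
26.631 pm

Using the Heisenberg uncertainty principle:
ΔxΔp ≥ ℏ/2

The minimum uncertainty in position is:
Δx_min = ℏ/(2Δp)
Δx_min = (1.055e-34 J·s) / (2 × 1.980e-24 kg·m/s)
Δx_min = 2.663e-11 m = 26.631 pm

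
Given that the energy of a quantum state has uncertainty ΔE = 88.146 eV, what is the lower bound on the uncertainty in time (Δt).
3.734 as

Using the energy-time uncertainty principle:
ΔEΔt ≥ ℏ/2

The minimum uncertainty in time is:
Δt_min = ℏ/(2ΔE)
Δt_min = (1.055e-34 J·s) / (2 × 1.412e-17 J)
Δt_min = 3.734e-18 s = 3.734 as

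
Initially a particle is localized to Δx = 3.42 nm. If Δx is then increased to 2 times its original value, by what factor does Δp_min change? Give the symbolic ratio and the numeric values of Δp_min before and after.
Original Δp_min = 1.542 × 10^-26 kg·m/s; new Δp'_min = 7.709 × 10^-27 kg·m/s; ratio Δp'_min/Δp_min = 1/2.

From the uncertainty principle ΔxΔp ≥ ℏ/2, the minimum momentum uncertainty is Δp_min = ℏ/(2Δx).

Original (Δx = 3.42 nm = 3.420e-09 m):
Δp_min = (1.055e-34 J·s)/(2 × 3.420e-09 m) = 1.542e-26 kg·m/s

When Δx → 2Δx:
Δp'_min = ℏ/(2 × 2Δx) = (1/2) × ℏ/(2Δx) = (1/2) × Δp_min
Δp'_min = 1/2 × 1.542e-26 kg·m/s = 7.709e-27 kg·m/s

Since Δp_min ∝ 1/Δx, when Δx is increased to 2 times its original value, Δp_min decreases to 1/2 of its original value.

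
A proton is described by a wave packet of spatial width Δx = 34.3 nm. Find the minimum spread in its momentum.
1.537 × 10^-27 kg·m/s

For a wave packet, the spatial width Δx and momentum spread Δp are related by the uncertainty principle:
ΔxΔp ≥ ℏ/2

The minimum momentum spread is:
Δp_min = ℏ/(2Δx)
Δp_min = (1.055e-34 J·s) / (2 × 3.430e-08 m)
Δp_min = 1.537e-27 kg·m/s

A wave packet cannot have both a well-defined position and well-defined momentum.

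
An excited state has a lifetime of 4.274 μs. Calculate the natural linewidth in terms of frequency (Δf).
18.619 kHz

Using the energy-time uncertainty principle and E = hf:
ΔEΔt ≥ ℏ/2
hΔf·Δt ≥ ℏ/2

The minimum frequency uncertainty is:
Δf = ℏ/(2hτ) = 1/(4πτ)
Δf = 1/(4π × 4.274e-06 s)
Δf = 1.862e+04 Hz = 18.619 kHz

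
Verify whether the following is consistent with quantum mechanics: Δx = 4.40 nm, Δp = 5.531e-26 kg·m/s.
Yes, it satisfies the uncertainty principle.

Calculate the product ΔxΔp:
ΔxΔp = (4.400e-09 m) × (5.531e-26 kg·m/s)
ΔxΔp = 2.434e-34 J·s

Compare to the minimum allowed value ℏ/2:
ℏ/2 = 5.273e-35 J·s

Since ΔxΔp = 2.434e-34 J·s ≥ 5.273e-35 J·s = ℏ/2,
the measurement satisfies the uncertainty principle.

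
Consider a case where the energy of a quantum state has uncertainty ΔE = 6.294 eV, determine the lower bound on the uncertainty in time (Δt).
52.289 as

Using the energy-time uncertainty principle:
ΔEΔt ≥ ℏ/2

The minimum uncertainty in time is:
Δt_min = ℏ/(2ΔE)
Δt_min = (1.055e-34 J·s) / (2 × 1.008e-18 J)
Δt_min = 5.229e-17 s = 52.289 as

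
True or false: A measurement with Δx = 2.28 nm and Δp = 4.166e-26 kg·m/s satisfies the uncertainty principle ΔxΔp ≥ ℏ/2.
Yes, it satisfies the uncertainty principle.

Calculate the product ΔxΔp:
ΔxΔp = (2.280e-09 m) × (4.166e-26 kg·m/s)
ΔxΔp = 9.498e-35 J·s

Compare to the minimum allowed value ℏ/2:
ℏ/2 = 5.273e-35 J·s

Since ΔxΔp = 9.498e-35 J·s ≥ 5.273e-35 J·s = ℏ/2,
the measurement satisfies the uncertainty principle.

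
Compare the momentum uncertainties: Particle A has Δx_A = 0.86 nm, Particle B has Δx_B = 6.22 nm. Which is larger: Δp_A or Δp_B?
Particle A has the larger minimum momentum uncertainty, by a factor of 7.23.

For each particle, the minimum momentum uncertainty is Δp_min = ℏ/(2Δx):

Particle A: Δp_A = ℏ/(2×8.600e-10 m) = 6.131e-26 kg·m/s
Particle B: Δp_B = ℏ/(2×6.220e-09 m) = 8.477e-27 kg·m/s

Ratio: Δp_A/Δp_B = 7.23

Since Δp_min ∝ 1/Δx, the particle with smaller position uncertainty (A) has larger momentum uncertainty.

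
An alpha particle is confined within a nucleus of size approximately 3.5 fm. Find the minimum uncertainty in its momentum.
1.507 × 10^-20 kg·m/s

Using the Heisenberg uncertainty principle:
ΔxΔp ≥ ℏ/2

With Δx ≈ L = 3.500e-15 m (the confinement size):
Δp_min = ℏ/(2Δx)
Δp_min = (1.055e-34 J·s) / (2 × 3.500e-15 m)
Δp_min = 1.507e-20 kg·m/s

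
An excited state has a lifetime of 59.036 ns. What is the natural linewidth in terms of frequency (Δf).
1.348 MHz

Using the energy-time uncertainty principle and E = hf:
ΔEΔt ≥ ℏ/2
hΔf·Δt ≥ ℏ/2

The minimum frequency uncertainty is:
Δf = ℏ/(2hτ) = 1/(4πτ)
Δf = 1/(4π × 5.904e-08 s)
Δf = 1.348e+06 Hz = 1.348 MHz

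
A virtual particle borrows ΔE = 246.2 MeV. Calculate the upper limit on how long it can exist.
1.337 ys

Using the energy-time uncertainty principle:
ΔEΔt ≥ ℏ/2

For a virtual particle borrowing energy ΔE, the maximum lifetime is:
Δt_max = ℏ/(2ΔE)

Converting energy:
ΔE = 246.2 MeV = 3.945e-11 J

Δt_max = (1.055e-34 J·s) / (2 × 3.945e-11 J)
Δt_max = 1.337e-24 s = 1.337 ys

Virtual particles with higher borrowed energy exist for shorter times.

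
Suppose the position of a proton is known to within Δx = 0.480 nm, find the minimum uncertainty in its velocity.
65.676 m/s

Using the Heisenberg uncertainty principle and Δp = mΔv:
ΔxΔp ≥ ℏ/2
Δx(mΔv) ≥ ℏ/2

The minimum uncertainty in velocity is:
Δv_min = ℏ/(2mΔx)
Δv_min = (1.055e-34 J·s) / (2 × 1.673e-27 kg × 4.800e-10 m)
Δv_min = 6.568e+01 m/s = 65.676 m/s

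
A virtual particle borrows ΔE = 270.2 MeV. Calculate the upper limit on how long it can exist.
1.218 ys

Using the energy-time uncertainty principle:
ΔEΔt ≥ ℏ/2

For a virtual particle borrowing energy ΔE, the maximum lifetime is:
Δt_max = ℏ/(2ΔE)

Converting energy:
ΔE = 270.2 MeV = 4.329e-11 J

Δt_max = (1.055e-34 J·s) / (2 × 4.329e-11 J)
Δt_max = 1.218e-24 s = 1.218 ys

Virtual particles with higher borrowed energy exist for shorter times.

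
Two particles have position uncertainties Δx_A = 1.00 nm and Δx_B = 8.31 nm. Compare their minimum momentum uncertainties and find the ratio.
Particle A has the larger minimum momentum uncertainty, by a factor of 8.31.

For each particle, the minimum momentum uncertainty is Δp_min = ℏ/(2Δx):

Particle A: Δp_A = ℏ/(2×1.000e-09 m) = 5.273e-26 kg·m/s
Particle B: Δp_B = ℏ/(2×8.310e-09 m) = 6.345e-27 kg·m/s

Ratio: Δp_A/Δp_B = 8.31

Since Δp_min ∝ 1/Δx, the particle with smaller position uncertainty (A) has larger momentum uncertainty.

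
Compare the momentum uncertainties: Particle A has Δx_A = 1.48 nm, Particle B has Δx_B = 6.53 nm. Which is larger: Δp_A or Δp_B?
Particle A has the larger minimum momentum uncertainty, by a factor of 4.41.

For each particle, the minimum momentum uncertainty is Δp_min = ℏ/(2Δx):

Particle A: Δp_A = ℏ/(2×1.480e-09 m) = 3.563e-26 kg·m/s
Particle B: Δp_B = ℏ/(2×6.530e-09 m) = 8.075e-27 kg·m/s

Ratio: Δp_A/Δp_B = 4.41

Since Δp_min ∝ 1/Δx, the particle with smaller position uncertainty (A) has larger momentum uncertainty.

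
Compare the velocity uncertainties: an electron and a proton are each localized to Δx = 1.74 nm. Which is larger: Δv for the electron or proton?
The electron has the larger minimum velocity uncertainty, by a ratio of 1836.2.

For both particles, Δp_min = ℏ/(2Δx) = 3.030e-26 kg·m/s (same for both).

The velocity uncertainty is Δv = Δp/m:
- electron: Δv = 3.030e-26 / 9.109e-31 = 3.327e+04 m/s = 33.267 km/s
- proton: Δv = 3.030e-26 / 1.673e-27 = 1.812e+01 m/s = 18.118 m/s

Ratio: 3.327e+04 / 1.812e+01 = 1836.2

The lighter particle has larger velocity uncertainty because Δv ∝ 1/m.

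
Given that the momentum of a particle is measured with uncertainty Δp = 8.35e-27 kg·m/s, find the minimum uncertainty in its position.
6.315 nm

Using the Heisenberg uncertainty principle:
ΔxΔp ≥ ℏ/2

The minimum uncertainty in position is:
Δx_min = ℏ/(2Δp)
Δx_min = (1.055e-34 J·s) / (2 × 8.350e-27 kg·m/s)
Δx_min = 6.315e-09 m = 6.315 nm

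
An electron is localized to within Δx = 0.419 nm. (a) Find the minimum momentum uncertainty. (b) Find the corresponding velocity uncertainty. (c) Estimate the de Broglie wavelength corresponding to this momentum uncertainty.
(a) Δp_min = 1.258 × 10^-25 kg·m/s
(b) Δv_min = 138.148 km/s
(c) λ_dB = 5.265 nm

Step-by-step:

(a) From the uncertainty principle:
Δp_min = ℏ/(2Δx) = (1.055e-34 J·s)/(2 × 4.190e-10 m) = 1.258e-25 kg·m/s

(b) The velocity uncertainty:
Δv = Δp/m = (1.258e-25 kg·m/s)/(9.109e-31 kg) = 1.381e+05 m/s = 138.148 km/s

(c) The de Broglie wavelength for this momentum:
λ = h/p = (6.626e-34 J·s)/(1.258e-25 kg·m/s) = 5.265e-09 m = 5.265 nm

Note: The de Broglie wavelength is comparable to the localization size, as expected from wave-particle duality.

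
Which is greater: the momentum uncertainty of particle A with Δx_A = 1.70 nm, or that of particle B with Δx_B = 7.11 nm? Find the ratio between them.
Particle A has the larger minimum momentum uncertainty, by a factor of 4.18.

For each particle, the minimum momentum uncertainty is Δp_min = ℏ/(2Δx):

Particle A: Δp_A = ℏ/(2×1.700e-09 m) = 3.102e-26 kg·m/s
Particle B: Δp_B = ℏ/(2×7.110e-09 m) = 7.416e-27 kg·m/s

Ratio: Δp_A/Δp_B = 4.18

Since Δp_min ∝ 1/Δx, the particle with smaller position uncertainty (A) has larger momentum uncertainty.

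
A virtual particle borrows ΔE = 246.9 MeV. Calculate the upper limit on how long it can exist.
1.333 ys

Using the energy-time uncertainty principle:
ΔEΔt ≥ ℏ/2

For a virtual particle borrowing energy ΔE, the maximum lifetime is:
Δt_max = ℏ/(2ΔE)

Converting energy:
ΔE = 246.9 MeV = 3.956e-11 J

Δt_max = (1.055e-34 J·s) / (2 × 3.956e-11 J)
Δt_max = 1.333e-24 s = 1.333 ys

Virtual particles with higher borrowed energy exist for shorter times.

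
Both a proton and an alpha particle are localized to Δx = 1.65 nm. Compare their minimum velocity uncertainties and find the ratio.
The proton has the larger minimum velocity uncertainty, by a ratio of 4.0.

For both particles, Δp_min = ℏ/(2Δx) = 3.196e-26 kg·m/s (same for both).

The velocity uncertainty is Δv = Δp/m:
- proton: Δv = 3.196e-26 / 1.673e-27 = 1.911e+01 m/s = 19.106 m/s
- alpha particle: Δv = 3.196e-26 / 6.645e-27 = 4.809e+00 m/s = 4.809 m/s

Ratio: 1.911e+01 / 4.809e+00 = 4.0

The lighter particle has larger velocity uncertainty because Δv ∝ 1/m.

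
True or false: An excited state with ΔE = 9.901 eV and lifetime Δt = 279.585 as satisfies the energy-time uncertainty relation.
Yes, it satisfies the uncertainty relation.

Calculate the product ΔEΔt:
ΔE = 9.901 eV = 1.586e-18 J
ΔEΔt = (1.586e-18 J) × (2.796e-16 s)
ΔEΔt = 4.435e-34 J·s

Compare to the minimum allowed value ℏ/2:
ℏ/2 = 5.273e-35 J·s

Since ΔEΔt = 4.435e-34 J·s ≥ 5.273e-35 J·s = ℏ/2,
this satisfies the uncertainty relation.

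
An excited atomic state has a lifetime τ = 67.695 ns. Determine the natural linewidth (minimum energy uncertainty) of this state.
4.862 neV

Using the energy-time uncertainty principle:
ΔEΔt ≥ ℏ/2

The lifetime τ represents the time uncertainty Δt.
The natural linewidth (minimum energy uncertainty) is:

ΔE = ℏ/(2τ)
ΔE = (1.055e-34 J·s) / (2 × 6.769e-08 s)
ΔE = 7.789e-28 J = 4.862 neV

This natural linewidth limits the precision of spectroscopic measurements.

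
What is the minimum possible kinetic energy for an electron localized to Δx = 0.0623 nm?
2.454 eV

Localizing a particle requires giving it sufficient momentum uncertainty:

1. From uncertainty principle: Δp ≥ ℏ/(2Δx)
   Δp_min = (1.055e-34 J·s) / (2 × 6.230e-11 m)
   Δp_min = 8.464e-25 kg·m/s

2. This momentum uncertainty corresponds to kinetic energy:
   KE ≈ (Δp)²/(2m) = (8.464e-25)²/(2 × 9.109e-31 kg)
   KE = 3.932e-19 J = 2.454 eV

Tighter localization requires more energy.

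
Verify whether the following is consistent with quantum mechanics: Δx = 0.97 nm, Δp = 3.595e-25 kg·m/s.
Yes, it satisfies the uncertainty principle.

Calculate the product ΔxΔp:
ΔxΔp = (9.700e-10 m) × (3.595e-25 kg·m/s)
ΔxΔp = 3.487e-34 J·s

Compare to the minimum allowed value ℏ/2:
ℏ/2 = 5.273e-35 J·s

Since ΔxΔp = 3.487e-34 J·s ≥ 5.273e-35 J·s = ℏ/2,
the measurement satisfies the uncertainty principle.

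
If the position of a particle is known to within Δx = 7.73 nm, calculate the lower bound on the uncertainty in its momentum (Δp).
6.821 × 10^-27 kg·m/s

Using the Heisenberg uncertainty principle:
ΔxΔp ≥ ℏ/2

The minimum uncertainty in momentum is:
Δp_min = ℏ/(2Δx)
Δp_min = (1.055e-34 J·s) / (2 × 7.730e-09 m)
Δp_min = 6.821e-27 kg·m/s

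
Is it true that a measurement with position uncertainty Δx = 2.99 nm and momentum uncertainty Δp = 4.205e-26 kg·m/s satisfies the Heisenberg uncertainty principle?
Yes, it satisfies the uncertainty principle.

Calculate the product ΔxΔp:
ΔxΔp = (2.990e-09 m) × (4.205e-26 kg·m/s)
ΔxΔp = 1.257e-34 J·s

Compare to the minimum allowed value ℏ/2:
ℏ/2 = 5.273e-35 J·s

Since ΔxΔp = 1.257e-34 J·s ≥ 5.273e-35 J·s = ℏ/2,
the measurement satisfies the uncertainty principle.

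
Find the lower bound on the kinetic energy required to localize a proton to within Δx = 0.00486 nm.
219.625 meV

Localizing a particle requires giving it sufficient momentum uncertainty:

1. From uncertainty principle: Δp ≥ ℏ/(2Δx)
   Δp_min = (1.055e-34 J·s) / (2 × 4.860e-12 m)
   Δp_min = 1.085e-23 kg·m/s

2. This momentum uncertainty corresponds to kinetic energy:
   KE ≈ (Δp)²/(2m) = (1.085e-23)²/(2 × 1.673e-27 kg)
   KE = 3.519e-20 J = 219.625 meV

Tighter localization requires more energy.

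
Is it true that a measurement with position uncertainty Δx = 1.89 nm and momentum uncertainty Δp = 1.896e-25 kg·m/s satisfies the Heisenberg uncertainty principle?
Yes, it satisfies the uncertainty principle.

Calculate the product ΔxΔp:
ΔxΔp = (1.890e-09 m) × (1.896e-25 kg·m/s)
ΔxΔp = 3.583e-34 J·s

Compare to the minimum allowed value ℏ/2:
ℏ/2 = 5.273e-35 J·s

Since ΔxΔp = 3.583e-34 J·s ≥ 5.273e-35 J·s = ℏ/2,
the measurement satisfies the uncertainty principle.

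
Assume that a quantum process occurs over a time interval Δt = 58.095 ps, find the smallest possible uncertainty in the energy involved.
5.665 μeV

Using the energy-time uncertainty principle:
ΔEΔt ≥ ℏ/2

The minimum uncertainty in energy is:
ΔE_min = ℏ/(2Δt)
ΔE_min = (1.055e-34 J·s) / (2 × 5.810e-11 s)
ΔE_min = 9.076e-25 J = 5.665 μeV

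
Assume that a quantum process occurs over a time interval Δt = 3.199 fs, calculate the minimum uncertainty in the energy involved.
102.878 meV

Using the energy-time uncertainty principle:
ΔEΔt ≥ ℏ/2

The minimum uncertainty in energy is:
ΔE_min = ℏ/(2Δt)
ΔE_min = (1.055e-34 J·s) / (2 × 3.199e-15 s)
ΔE_min = 1.648e-20 J = 102.878 meV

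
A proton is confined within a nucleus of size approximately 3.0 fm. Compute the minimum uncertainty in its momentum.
1.758 × 10^-20 kg·m/s

Using the Heisenberg uncertainty principle:
ΔxΔp ≥ ℏ/2

With Δx ≈ L = 3.000e-15 m (the confinement size):
Δp_min = ℏ/(2Δx)
Δp_min = (1.055e-34 J·s) / (2 × 3.000e-15 m)
Δp_min = 1.758e-20 kg·m/s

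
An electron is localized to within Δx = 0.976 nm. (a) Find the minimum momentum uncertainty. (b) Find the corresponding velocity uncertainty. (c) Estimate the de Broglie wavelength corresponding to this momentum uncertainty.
(a) Δp_min = 5.403 × 10^-26 kg·m/s
(b) Δv_min = 59.307 km/s
(c) λ_dB = 12.265 nm

Step-by-step:

(a) From the uncertainty principle:
Δp_min = ℏ/(2Δx) = (1.055e-34 J·s)/(2 × 9.760e-10 m) = 5.403e-26 kg·m/s

(b) The velocity uncertainty:
Δv = Δp/m = (5.403e-26 kg·m/s)/(9.109e-31 kg) = 5.931e+04 m/s = 59.307 km/s

(c) The de Broglie wavelength for this momentum:
λ = h/p = (6.626e-34 J·s)/(5.403e-26 kg·m/s) = 1.226e-08 m = 12.265 nm

Note: The de Broglie wavelength is comparable to the localization size, as expected from wave-particle duality.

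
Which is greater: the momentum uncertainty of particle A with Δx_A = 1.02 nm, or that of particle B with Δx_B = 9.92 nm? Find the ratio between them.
Particle A has the larger minimum momentum uncertainty, by a factor of 9.73.

For each particle, the minimum momentum uncertainty is Δp_min = ℏ/(2Δx):

Particle A: Δp_A = ℏ/(2×1.020e-09 m) = 5.169e-26 kg·m/s
Particle B: Δp_B = ℏ/(2×9.920e-09 m) = 5.315e-27 kg·m/s

Ratio: Δp_A/Δp_B = 9.73

Since Δp_min ∝ 1/Δx, the particle with smaller position uncertainty (A) has larger momentum uncertainty.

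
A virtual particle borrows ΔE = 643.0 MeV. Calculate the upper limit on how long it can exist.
5.118 × 10^-25 s

Using the energy-time uncertainty principle:
ΔEΔt ≥ ℏ/2

For a virtual particle borrowing energy ΔE, the maximum lifetime is:
Δt_max = ℏ/(2ΔE)

Converting energy:
ΔE = 643.0 MeV = 1.030e-10 J

Δt_max = (1.055e-34 J·s) / (2 × 1.030e-10 J)
Δt_max = 5.118e-25 s = 5.118 × 10^-25 s

Virtual particles with higher borrowed energy exist for shorter times.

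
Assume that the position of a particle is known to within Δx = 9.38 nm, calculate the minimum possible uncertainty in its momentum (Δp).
5.621 × 10^-27 kg·m/s

Using the Heisenberg uncertainty principle:
ΔxΔp ≥ ℏ/2

The minimum uncertainty in momentum is:
Δp_min = ℏ/(2Δx)
Δp_min = (1.055e-34 J·s) / (2 × 9.380e-09 m)
Δp_min = 5.621e-27 kg·m/s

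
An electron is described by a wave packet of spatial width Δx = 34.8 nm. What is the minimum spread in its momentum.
1.515 × 10^-27 kg·m/s

For a wave packet, the spatial width Δx and momentum spread Δp are related by the uncertainty principle:
ΔxΔp ≥ ℏ/2

The minimum momentum spread is:
Δp_min = ℏ/(2Δx)
Δp_min = (1.055e-34 J·s) / (2 × 3.480e-08 m)
Δp_min = 1.515e-27 kg·m/s

A wave packet cannot have both a well-defined position and well-defined momentum.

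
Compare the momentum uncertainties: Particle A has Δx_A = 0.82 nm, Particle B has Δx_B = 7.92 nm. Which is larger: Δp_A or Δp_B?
Particle A has the larger minimum momentum uncertainty, by a factor of 9.66.

For each particle, the minimum momentum uncertainty is Δp_min = ℏ/(2Δx):

Particle A: Δp_A = ℏ/(2×8.200e-10 m) = 6.430e-26 kg·m/s
Particle B: Δp_B = ℏ/(2×7.920e-09 m) = 6.658e-27 kg·m/s

Ratio: Δp_A/Δp_B = 9.66

Since Δp_min ∝ 1/Δx, the particle with smaller position uncertainty (A) has larger momentum uncertainty.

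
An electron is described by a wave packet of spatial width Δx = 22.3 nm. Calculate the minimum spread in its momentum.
2.365 × 10^-27 kg·m/s

For a wave packet, the spatial width Δx and momentum spread Δp are related by the uncertainty principle:
ΔxΔp ≥ ℏ/2

The minimum momentum spread is:
Δp_min = ℏ/(2Δx)
Δp_min = (1.055e-34 J·s) / (2 × 2.230e-08 m)
Δp_min = 2.365e-27 kg·m/s

A wave packet cannot have both a well-defined position and well-defined momentum.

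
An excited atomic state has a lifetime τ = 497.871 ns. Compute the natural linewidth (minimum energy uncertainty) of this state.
661.027 peV

Using the energy-time uncertainty principle:
ΔEΔt ≥ ℏ/2

The lifetime τ represents the time uncertainty Δt.
The natural linewidth (minimum energy uncertainty) is:

ΔE = ℏ/(2τ)
ΔE = (1.055e-34 J·s) / (2 × 4.979e-07 s)
ΔE = 1.059e-28 J = 661.027 peV

This natural linewidth limits the precision of spectroscopic measurements.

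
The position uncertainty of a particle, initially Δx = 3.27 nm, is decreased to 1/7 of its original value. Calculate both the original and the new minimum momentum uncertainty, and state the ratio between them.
Original Δp_min = 1.612 × 10^-26 kg·m/s; new Δp'_min = 1.129 × 10^-25 kg·m/s; ratio Δp'_min/Δp_min = 7.

From the uncertainty principle ΔxΔp ≥ ℏ/2, the minimum momentum uncertainty is Δp_min = ℏ/(2Δx).

Original (Δx = 3.27 nm = 3.270e-09 m):
Δp_min = (1.055e-34 J·s)/(2 × 3.270e-09 m) = 1.612e-26 kg·m/s

When Δx → (1/7)Δx:
Δp'_min = ℏ/(2 × (1/7)Δx) = 7 × ℏ/(2Δx) = 7 × Δp_min
Δp'_min = 7 × 1.612e-26 kg·m/s = 1.129e-25 kg·m/s

Since Δp_min ∝ 1/Δx, when Δx is decreased to 1/7 of its original value, Δp_min increases to 7 times its original value.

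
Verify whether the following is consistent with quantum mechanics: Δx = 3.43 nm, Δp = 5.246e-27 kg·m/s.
No, it violates the uncertainty principle (impossible measurement).

Calculate the product ΔxΔp:
ΔxΔp = (3.430e-09 m) × (5.246e-27 kg·m/s)
ΔxΔp = 1.799e-35 J·s

Compare to the minimum allowed value ℏ/2:
ℏ/2 = 5.273e-35 J·s

Since ΔxΔp = 1.799e-35 J·s < 5.273e-35 J·s = ℏ/2,
the measurement violates the uncertainty principle.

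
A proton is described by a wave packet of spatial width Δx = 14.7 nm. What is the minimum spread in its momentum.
3.587 × 10^-27 kg·m/s

For a wave packet, the spatial width Δx and momentum spread Δp are related by the uncertainty principle:
ΔxΔp ≥ ℏ/2

The minimum momentum spread is:
Δp_min = ℏ/(2Δx)
Δp_min = (1.055e-34 J·s) / (2 × 1.470e-08 m)
Δp_min = 3.587e-27 kg·m/s

A wave packet cannot have both a well-defined position and well-defined momentum.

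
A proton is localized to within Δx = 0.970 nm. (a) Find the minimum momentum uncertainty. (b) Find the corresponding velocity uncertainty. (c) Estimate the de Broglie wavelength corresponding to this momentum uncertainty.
(a) Δp_min = 5.436 × 10^-26 kg·m/s
(b) Δv_min = 32.499 m/s
(c) λ_dB = 12.189 nm

Step-by-step:

(a) From the uncertainty principle:
Δp_min = ℏ/(2Δx) = (1.055e-34 J·s)/(2 × 9.700e-10 m) = 5.436e-26 kg·m/s

(b) The velocity uncertainty:
Δv = Δp/m = (5.436e-26 kg·m/s)/(1.673e-27 kg) = 3.250e+01 m/s = 32.499 m/s

(c) The de Broglie wavelength for this momentum:
λ = h/p = (6.626e-34 J·s)/(5.436e-26 kg·m/s) = 1.219e-08 m = 12.189 nm

Note: The de Broglie wavelength is comparable to the localization size, as expected from wave-particle duality.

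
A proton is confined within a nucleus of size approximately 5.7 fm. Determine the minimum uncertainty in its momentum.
9.251 × 10^-21 kg·m/s

Using the Heisenberg uncertainty principle:
ΔxΔp ≥ ℏ/2

With Δx ≈ L = 5.700e-15 m (the confinement size):
Δp_min = ℏ/(2Δx)
Δp_min = (1.055e-34 J·s) / (2 × 5.700e-15 m)
Δp_min = 9.251e-21 kg·m/s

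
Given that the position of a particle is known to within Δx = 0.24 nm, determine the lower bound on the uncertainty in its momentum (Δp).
2.197 × 10^-25 kg·m/s

Using the Heisenberg uncertainty principle:
ΔxΔp ≥ ℏ/2

The minimum uncertainty in momentum is:
Δp_min = ℏ/(2Δx)
Δp_min = (1.055e-34 J·s) / (2 × 2.400e-10 m)
Δp_min = 2.197e-25 kg·m/s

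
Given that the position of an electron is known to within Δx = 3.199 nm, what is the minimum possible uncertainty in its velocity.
18.094 km/s

Using the Heisenberg uncertainty principle and Δp = mΔv:
ΔxΔp ≥ ℏ/2
Δx(mΔv) ≥ ℏ/2

The minimum uncertainty in velocity is:
Δv_min = ℏ/(2mΔx)
Δv_min = (1.055e-34 J·s) / (2 × 9.109e-31 kg × 3.199e-09 m)
Δv_min = 1.809e+04 m/s = 18.094 km/s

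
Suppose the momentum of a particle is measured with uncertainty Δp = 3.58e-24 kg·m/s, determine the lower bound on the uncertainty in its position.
14.729 pm

Using the Heisenberg uncertainty principle:
ΔxΔp ≥ ℏ/2

The minimum uncertainty in position is:
Δx_min = ℏ/(2Δp)
Δx_min = (1.055e-34 J·s) / (2 × 3.580e-24 kg·m/s)
Δx_min = 1.473e-11 m = 14.729 pm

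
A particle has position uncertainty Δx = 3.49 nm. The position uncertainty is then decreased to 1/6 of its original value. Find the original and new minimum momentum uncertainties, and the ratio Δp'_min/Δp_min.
Original Δp_min = 1.511 × 10^-26 kg·m/s; new Δp'_min = 9.065 × 10^-26 kg·m/s; ratio Δp'_min/Δp_min = 6.

From the uncertainty principle ΔxΔp ≥ ℏ/2, the minimum momentum uncertainty is Δp_min = ℏ/(2Δx).

Original (Δx = 3.49 nm = 3.490e-09 m):
Δp_min = (1.055e-34 J·s)/(2 × 3.490e-09 m) = 1.511e-26 kg·m/s

When Δx → (1/6)Δx:
Δp'_min = ℏ/(2 × (1/6)Δx) = 6 × ℏ/(2Δx) = 6 × Δp_min
Δp'_min = 6 × 1.511e-26 kg·m/s = 9.065e-26 kg·m/s

Since Δp_min ∝ 1/Δx, when Δx is decreased to 1/6 of its original value, Δp_min increases to 6 times its original value.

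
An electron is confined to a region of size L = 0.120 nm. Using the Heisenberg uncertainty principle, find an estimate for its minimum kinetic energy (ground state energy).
661.455 meV

Using the uncertainty principle to estimate ground state energy:

1. The position uncertainty is approximately the confinement size:
   Δx ≈ L = 1.200e-10 m

2. From ΔxΔp ≥ ℏ/2, the minimum momentum uncertainty is:
   Δp ≈ ℏ/(2L) = 4.394e-25 kg·m/s

3. The kinetic energy is approximately:
   KE ≈ (Δp)²/(2m) = (4.394e-25)²/(2 × 9.109e-31 kg)
   KE ≈ 1.060e-19 J = 661.455 meV

This is an order-of-magnitude estimate of the ground state energy.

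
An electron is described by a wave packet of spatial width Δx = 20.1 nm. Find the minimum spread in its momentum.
2.623 × 10^-27 kg·m/s

For a wave packet, the spatial width Δx and momentum spread Δp are related by the uncertainty principle:
ΔxΔp ≥ ℏ/2

The minimum momentum spread is:
Δp_min = ℏ/(2Δx)
Δp_min = (1.055e-34 J·s) / (2 × 2.010e-08 m)
Δp_min = 2.623e-27 kg·m/s

A wave packet cannot have both a well-defined position and well-defined momentum.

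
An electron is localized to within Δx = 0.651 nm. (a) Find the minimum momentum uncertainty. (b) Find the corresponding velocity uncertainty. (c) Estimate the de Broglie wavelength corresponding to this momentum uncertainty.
(a) Δp_min = 8.100 × 10^-26 kg·m/s
(b) Δv_min = 88.915 km/s
(c) λ_dB = 8.181 nm

Step-by-step:

(a) From the uncertainty principle:
Δp_min = ℏ/(2Δx) = (1.055e-34 J·s)/(2 × 6.510e-10 m) = 8.100e-26 kg·m/s

(b) The velocity uncertainty:
Δv = Δp/m = (8.100e-26 kg·m/s)/(9.109e-31 kg) = 8.892e+04 m/s = 88.915 km/s

(c) The de Broglie wavelength for this momentum:
λ = h/p = (6.626e-34 J·s)/(8.100e-26 kg·m/s) = 8.181e-09 m = 8.181 nm

Note: The de Broglie wavelength is comparable to the localization size, as expected from wave-particle duality.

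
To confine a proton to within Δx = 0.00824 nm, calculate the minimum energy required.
76.401 meV

Localizing a particle requires giving it sufficient momentum uncertainty:

1. From uncertainty principle: Δp ≥ ℏ/(2Δx)
   Δp_min = (1.055e-34 J·s) / (2 × 8.240e-12 m)
   Δp_min = 6.399e-24 kg·m/s

2. This momentum uncertainty corresponds to kinetic energy:
   KE ≈ (Δp)²/(2m) = (6.399e-24)²/(2 × 1.673e-27 kg)
   KE = 1.224e-20 J = 76.401 meV

Tighter localization requires more energy.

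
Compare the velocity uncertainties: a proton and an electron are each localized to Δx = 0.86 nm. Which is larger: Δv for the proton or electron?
The electron has the larger minimum velocity uncertainty, by a ratio of 1836.2.

For both particles, Δp_min = ℏ/(2Δx) = 6.131e-26 kg·m/s (same for both).

The velocity uncertainty is Δv = Δp/m:
- proton: Δv = 6.131e-26 / 1.673e-27 = 3.666e+01 m/s = 36.656 m/s
- electron: Δv = 6.131e-26 / 9.109e-31 = 6.731e+04 m/s = 67.307 km/s

Ratio: 6.731e+04 / 3.666e+01 = 1836.2

The lighter particle has larger velocity uncertainty because Δv ∝ 1/m.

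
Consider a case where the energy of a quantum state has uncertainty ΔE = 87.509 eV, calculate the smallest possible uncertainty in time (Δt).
3.761 as

Using the energy-time uncertainty principle:
ΔEΔt ≥ ℏ/2

The minimum uncertainty in time is:
Δt_min = ℏ/(2ΔE)
Δt_min = (1.055e-34 J·s) / (2 × 1.402e-17 J)
Δt_min = 3.761e-18 s = 3.761 as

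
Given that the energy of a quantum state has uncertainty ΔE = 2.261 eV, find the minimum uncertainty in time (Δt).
145.558 as

Using the energy-time uncertainty principle:
ΔEΔt ≥ ℏ/2

The minimum uncertainty in time is:
Δt_min = ℏ/(2ΔE)
Δt_min = (1.055e-34 J·s) / (2 × 3.623e-19 J)
Δt_min = 1.456e-16 s = 145.558 as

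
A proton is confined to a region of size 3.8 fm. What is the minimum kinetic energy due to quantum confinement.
359.242 keV

Using the uncertainty principle:

1. Position uncertainty: Δx ≈ 3.800e-15 m
2. Minimum momentum uncertainty: Δp = ℏ/(2Δx) = 1.388e-20 kg·m/s
3. Minimum kinetic energy:
   KE = (Δp)²/(2m) = (1.388e-20)²/(2 × 1.673e-27 kg)
   KE = 5.756e-14 J = 359.242 keV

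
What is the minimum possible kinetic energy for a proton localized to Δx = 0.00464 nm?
240.945 meV

Localizing a particle requires giving it sufficient momentum uncertainty:

1. From uncertainty principle: Δp ≥ ℏ/(2Δx)
   Δp_min = (1.055e-34 J·s) / (2 × 4.640e-12 m)
   Δp_min = 1.136e-23 kg·m/s

2. This momentum uncertainty corresponds to kinetic energy:
   KE ≈ (Δp)²/(2m) = (1.136e-23)²/(2 × 1.673e-27 kg)
   KE = 3.860e-20 J = 240.945 meV

Tighter localization requires more energy.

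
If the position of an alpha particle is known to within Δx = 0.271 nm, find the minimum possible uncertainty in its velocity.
29.282 m/s

Using the Heisenberg uncertainty principle and Δp = mΔv:
ΔxΔp ≥ ℏ/2
Δx(mΔv) ≥ ℏ/2

The minimum uncertainty in velocity is:
Δv_min = ℏ/(2mΔx)
Δv_min = (1.055e-34 J·s) / (2 × 6.645e-27 kg × 2.710e-10 m)
Δv_min = 2.928e+01 m/s = 29.282 m/s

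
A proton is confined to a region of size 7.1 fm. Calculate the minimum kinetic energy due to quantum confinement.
102.905 keV

Using the uncertainty principle:

1. Position uncertainty: Δx ≈ 7.100e-15 m
2. Minimum momentum uncertainty: Δp = ℏ/(2Δx) = 7.427e-21 kg·m/s
3. Minimum kinetic energy:
   KE = (Δp)²/(2m) = (7.427e-21)²/(2 × 1.673e-27 kg)
   KE = 1.649e-14 J = 102.905 keV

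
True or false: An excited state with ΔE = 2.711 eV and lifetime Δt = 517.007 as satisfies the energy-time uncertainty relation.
Yes, it satisfies the uncertainty relation.

Calculate the product ΔEΔt:
ΔE = 2.711 eV = 4.344e-19 J
ΔEΔt = (4.344e-19 J) × (5.170e-16 s)
ΔEΔt = 2.246e-34 J·s

Compare to the minimum allowed value ℏ/2:
ℏ/2 = 5.273e-35 J·s

Since ΔEΔt = 2.246e-34 J·s ≥ 5.273e-35 J·s = ℏ/2,
this satisfies the uncertainty relation.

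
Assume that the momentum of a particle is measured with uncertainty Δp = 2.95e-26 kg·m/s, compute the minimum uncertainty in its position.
1.787 nm

Using the Heisenberg uncertainty principle:
ΔxΔp ≥ ℏ/2

The minimum uncertainty in position is:
Δx_min = ℏ/(2Δp)
Δx_min = (1.055e-34 J·s) / (2 × 2.950e-26 kg·m/s)
Δx_min = 1.787e-09 m = 1.787 nm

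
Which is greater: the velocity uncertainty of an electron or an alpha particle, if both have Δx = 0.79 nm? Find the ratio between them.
The electron has the larger minimum velocity uncertainty, by a ratio of 7294.3.

For both particles, Δp_min = ℏ/(2Δx) = 6.675e-26 kg·m/s (same for both).

The velocity uncertainty is Δv = Δp/m:
- electron: Δv = 6.675e-26 / 9.109e-31 = 7.327e+04 m/s = 73.271 km/s
- alpha particle: Δv = 6.675e-26 / 6.645e-27 = 1.004e+01 m/s = 10.045 m/s

Ratio: 7.327e+04 / 1.004e+01 = 7294.3

The lighter particle has larger velocity uncertainty because Δv ∝ 1/m.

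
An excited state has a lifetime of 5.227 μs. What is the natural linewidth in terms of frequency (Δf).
15.224 kHz

Using the energy-time uncertainty principle and E = hf:
ΔEΔt ≥ ℏ/2
hΔf·Δt ≥ ℏ/2

The minimum frequency uncertainty is:
Δf = ℏ/(2hτ) = 1/(4πτ)
Δf = 1/(4π × 5.227e-06 s)
Δf = 1.522e+04 Hz = 15.224 kHz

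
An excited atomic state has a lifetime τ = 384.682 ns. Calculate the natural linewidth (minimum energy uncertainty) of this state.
855.527 peV

Using the energy-time uncertainty principle:
ΔEΔt ≥ ℏ/2

The lifetime τ represents the time uncertainty Δt.
The natural linewidth (minimum energy uncertainty) is:

ΔE = ℏ/(2τ)
ΔE = (1.055e-34 J·s) / (2 × 3.847e-07 s)
ΔE = 1.371e-28 J = 855.527 peV

This natural linewidth limits the precision of spectroscopic measurements.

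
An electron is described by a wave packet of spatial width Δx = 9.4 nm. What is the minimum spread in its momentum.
5.609 × 10^-27 kg·m/s

For a wave packet, the spatial width Δx and momentum spread Δp are related by the uncertainty principle:
ΔxΔp ≥ ℏ/2

The minimum momentum spread is:
Δp_min = ℏ/(2Δx)
Δp_min = (1.055e-34 J·s) / (2 × 9.400e-09 m)
Δp_min = 5.609e-27 kg·m/s

A wave packet cannot have both a well-defined position and well-defined momentum.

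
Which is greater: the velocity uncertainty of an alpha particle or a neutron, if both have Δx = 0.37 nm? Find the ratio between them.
The neutron has the larger minimum velocity uncertainty, by a ratio of 4.0.

For both particles, Δp_min = ℏ/(2Δx) = 1.425e-25 kg·m/s (same for both).

The velocity uncertainty is Δv = Δp/m:
- alpha particle: Δv = 1.425e-25 / 6.645e-27 = 2.145e+01 m/s = 21.447 m/s
- neutron: Δv = 1.425e-25 / 1.675e-27 = 8.508e+01 m/s = 85.084 m/s

Ratio: 8.508e+01 / 2.145e+01 = 4.0

The lighter particle has larger velocity uncertainty because Δv ∝ 1/m.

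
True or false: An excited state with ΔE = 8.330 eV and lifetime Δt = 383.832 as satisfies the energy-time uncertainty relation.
Yes, it satisfies the uncertainty relation.

Calculate the product ΔEΔt:
ΔE = 8.330 eV = 1.335e-18 J
ΔEΔt = (1.335e-18 J) × (3.838e-16 s)
ΔEΔt = 5.123e-34 J·s

Compare to the minimum allowed value ℏ/2:
ℏ/2 = 5.273e-35 J·s

Since ΔEΔt = 5.123e-34 J·s ≥ 5.273e-35 J·s = ℏ/2,
this satisfies the uncertainty relation.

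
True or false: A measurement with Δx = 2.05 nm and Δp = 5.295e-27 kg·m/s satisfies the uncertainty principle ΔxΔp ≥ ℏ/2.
No, it violates the uncertainty principle (impossible measurement).

Calculate the product ΔxΔp:
ΔxΔp = (2.050e-09 m) × (5.295e-27 kg·m/s)
ΔxΔp = 1.085e-35 J·s

Compare to the minimum allowed value ℏ/2:
ℏ/2 = 5.273e-35 J·s

Since ΔxΔp = 1.085e-35 J·s < 5.273e-35 J·s = ℏ/2,
the measurement violates the uncertainty principle.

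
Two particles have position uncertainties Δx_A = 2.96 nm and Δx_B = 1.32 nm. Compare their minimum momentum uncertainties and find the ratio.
Particle B has the larger minimum momentum uncertainty, by a factor of 2.24.

For each particle, the minimum momentum uncertainty is Δp_min = ℏ/(2Δx):

Particle A: Δp_A = ℏ/(2×2.960e-09 m) = 1.781e-26 kg·m/s
Particle B: Δp_B = ℏ/(2×1.320e-09 m) = 3.995e-26 kg·m/s

Ratio: Δp_B/Δp_A = 2.24

Since Δp_min ∝ 1/Δx, the particle with smaller position uncertainty (B) has larger momentum uncertainty.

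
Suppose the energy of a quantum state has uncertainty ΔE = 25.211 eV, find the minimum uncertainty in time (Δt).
13.054 as

Using the energy-time uncertainty principle:
ΔEΔt ≥ ℏ/2

The minimum uncertainty in time is:
Δt_min = ℏ/(2ΔE)
Δt_min = (1.055e-34 J·s) / (2 × 4.039e-18 J)
Δt_min = 1.305e-17 s = 13.054 as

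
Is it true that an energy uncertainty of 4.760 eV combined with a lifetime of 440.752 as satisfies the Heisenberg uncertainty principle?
Yes, it satisfies the uncertainty relation.

Calculate the product ΔEΔt:
ΔE = 4.760 eV = 7.626e-19 J
ΔEΔt = (7.626e-19 J) × (4.408e-16 s)
ΔEΔt = 3.361e-34 J·s

Compare to the minimum allowed value ℏ/2:
ℏ/2 = 5.273e-35 J·s

Since ΔEΔt = 3.361e-34 J·s ≥ 5.273e-35 J·s = ℏ/2,
this satisfies the uncertainty relation.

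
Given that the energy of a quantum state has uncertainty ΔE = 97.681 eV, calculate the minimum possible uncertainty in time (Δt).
3.369 as

Using the energy-time uncertainty principle:
ΔEΔt ≥ ℏ/2

The minimum uncertainty in time is:
Δt_min = ℏ/(2ΔE)
Δt_min = (1.055e-34 J·s) / (2 × 1.565e-17 J)
Δt_min = 3.369e-18 s = 3.369 as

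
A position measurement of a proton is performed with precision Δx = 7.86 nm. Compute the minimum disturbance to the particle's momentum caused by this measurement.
6.708 × 10^-27 kg·m/s

The uncertainty principle implies that measuring position disturbs momentum:
ΔxΔp ≥ ℏ/2

When we measure position with precision Δx, we necessarily introduce a momentum uncertainty:
Δp ≥ ℏ/(2Δx)
Δp_min = (1.055e-34 J·s) / (2 × 7.860e-09 m)
Δp_min = 6.708e-27 kg·m/s

The more precisely we measure position, the greater the momentum disturbance.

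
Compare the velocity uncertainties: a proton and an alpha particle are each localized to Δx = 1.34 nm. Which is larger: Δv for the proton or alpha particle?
The proton has the larger minimum velocity uncertainty, by a ratio of 4.0.

For both particles, Δp_min = ℏ/(2Δx) = 3.935e-26 kg·m/s (same for both).

The velocity uncertainty is Δv = Δp/m:
- proton: Δv = 3.935e-26 / 1.673e-27 = 2.353e+01 m/s = 23.526 m/s
- alpha particle: Δv = 3.935e-26 / 6.645e-27 = 5.922e+00 m/s = 5.922 m/s

Ratio: 2.353e+01 / 5.922e+00 = 4.0

The lighter particle has larger velocity uncertainty because Δv ∝ 1/m.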